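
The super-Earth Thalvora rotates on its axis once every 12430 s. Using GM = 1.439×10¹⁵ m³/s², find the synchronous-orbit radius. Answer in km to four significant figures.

A synchronous orbit has period T, so by Kepler's third law a = (μT²/4π²)^(1/3).
μT²/4π² = 1.439×10¹⁵ × (1.243×10⁴)² / 39.48 = 5.632×10²¹ m³.
a = 1.779×10⁷ m = 17792 km.

r_sync ≈ 17790 km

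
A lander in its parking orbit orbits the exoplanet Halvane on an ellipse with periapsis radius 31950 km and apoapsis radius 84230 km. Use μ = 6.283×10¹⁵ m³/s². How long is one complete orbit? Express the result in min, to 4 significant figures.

T ≈ 584.9 min

Semi-major axis a = (r_p + r_a)/2 = (31950 + 84230)/2 = 58090 km = 5.809×10⁷ m.
By Kepler's third law T = 2π√(a³/μ) = 2π × 5.586×10³ = 3.510×10⁴ s.
= 584.9 min.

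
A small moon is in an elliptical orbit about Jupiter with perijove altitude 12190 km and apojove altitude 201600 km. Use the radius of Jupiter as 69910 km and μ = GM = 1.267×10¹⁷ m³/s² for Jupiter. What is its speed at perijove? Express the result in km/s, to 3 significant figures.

r_p = 69910 + 12190 = 82100 km = 8.2100×10⁷ m.
r_a = 69910 + 201600 = 271510 km = 2.7151×10⁸ m.
Semi-major axis a = (r_p + r_a)/2 = 1.7680×10⁵ km = 1.768×10⁸ m.
Vis-viva: v² = μ(2/r − 1/a) = 1.267×10¹⁷ × (2.436×10⁻⁸ − 5.656×10⁻⁹) = 2.370×10⁹ m²/s².
v = 48680 m/s = 48.68 km/s.

v ≈ 48.7 km/s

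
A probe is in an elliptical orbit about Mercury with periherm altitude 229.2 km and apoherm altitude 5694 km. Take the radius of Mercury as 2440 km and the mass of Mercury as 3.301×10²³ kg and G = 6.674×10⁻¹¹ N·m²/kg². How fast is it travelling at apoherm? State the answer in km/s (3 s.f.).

v ≈ 1.16 km/s

μ = GM = 6.674×10⁻¹¹ × 3.301×10²³ = 2.203×10¹³ m³/s².
r_p = 2440 + 229.2 = 2669.2 km = 2.6692×10⁶ m.
r_a = 2440 + 5694 = 8134.0 km = 8.1340×10⁶ m.
Semi-major axis a = (r_p + r_a)/2 = 5401.6 km = 5.402×10⁶ m.
Vis-viva: v² = μ(2/r − 1/a) = 2.203×10¹³ × (2.459×10⁻⁷ − 1.851×10⁻⁷) = 1.338×10⁶ m²/s².
v = 1157 m/s = 1.157 km/s.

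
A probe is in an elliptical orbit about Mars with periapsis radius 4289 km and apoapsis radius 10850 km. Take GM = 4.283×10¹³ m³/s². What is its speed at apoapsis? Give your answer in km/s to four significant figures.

Semi-major axis a = (r_p + r_a)/2 = 7569.5 km = 7.570×10⁶ m.
Vis-viva: v² = μ(2/r − 1/a) = 4.283×10¹³ × (1.843×10⁻⁷ − 1.321×10⁻⁷) = 2.237×10⁶ m²/s².
v = 1496 m/s = 1.496 km/s.

v ≈ 1.496 km/s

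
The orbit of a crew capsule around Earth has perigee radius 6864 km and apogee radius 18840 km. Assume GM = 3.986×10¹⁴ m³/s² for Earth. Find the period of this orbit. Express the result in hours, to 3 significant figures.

T ≈ 4.03 hours

Semi-major axis a = (r_p + r_a)/2 = (6864.0 + 18840)/2 = 12852 km = 1.285×10⁷ m.
By Kepler's third law T = 2π√(a³/μ) = 2π × 2.308×10³ = 1.450×10⁴ s.
= 4.028 hours.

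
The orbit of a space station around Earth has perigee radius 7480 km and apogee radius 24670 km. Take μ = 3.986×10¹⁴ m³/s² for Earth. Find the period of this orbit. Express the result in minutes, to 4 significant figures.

Semi-major axis a = (r_p + r_a)/2 = (7480.0 + 24670)/2 = 16075 km = 1.608×10⁷ m.
By Kepler's third law T = 2π√(a³/μ) = 2π × 3.228×10³ = 2.028×10⁴ s.
= 338.1 minutes.

T ≈ 338.1 minutes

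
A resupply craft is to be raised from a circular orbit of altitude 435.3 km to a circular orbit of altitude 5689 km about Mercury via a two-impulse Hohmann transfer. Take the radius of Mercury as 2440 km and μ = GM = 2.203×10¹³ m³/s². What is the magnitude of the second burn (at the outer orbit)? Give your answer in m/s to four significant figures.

Δv ≈ 456.2 m/s

r₁ = 2440 + 435.3 = 2875.3 km = 2.8753×10⁶ m.
r₂ = 2440 + 5689 = 8129.0 km = 8.1290×10⁶ m.
Transfer ellipse a_t = (r₁ + r₂)/2 = 5.502×10⁶ m.
At r₁: circular v_c1 = √(μ/r₁) = 2768 m/s; transfer-periherm v_p = √[μ(2/r₁ − 1/a_t)] = 3364 m/s.
At r₂: circular v_c2 = √(μ/r₂) = 1646 m/s; transfer-apoherm v_a = √[μ(2/r₂ − 1/a_t)] = 1190 m/s.
Δv₂ = v_c2 − v_a = 456.2 m/s.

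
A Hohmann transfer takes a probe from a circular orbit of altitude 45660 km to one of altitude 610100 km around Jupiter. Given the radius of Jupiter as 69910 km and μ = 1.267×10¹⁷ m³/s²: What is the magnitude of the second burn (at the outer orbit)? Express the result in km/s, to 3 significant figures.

r₁ = 69910 + 45660 = 115570 km = 1.1557×10⁸ m.
r₂ = 69910 + 610100 = 680010 km = 6.8001×10⁸ m.
Transfer ellipse a_t = (r₁ + r₂)/2 = 3.978×10⁸ m.
At r₁: circular v_c1 = √(μ/r₁) = 33110 m/s; transfer-perijove v_p = √[μ(2/r₁ − 1/a_t)] = 43290 m/s.
At r₂: circular v_c2 = √(μ/r₂) = 13650 m/s; transfer-apojove v_a = √[μ(2/r₂ − 1/a_t)] = 7357 m/s.
Δv₂ = v_c2 − v_a = 6293 m/s.
= 6.293 km/s.

Δv ≈ 6.29 km/s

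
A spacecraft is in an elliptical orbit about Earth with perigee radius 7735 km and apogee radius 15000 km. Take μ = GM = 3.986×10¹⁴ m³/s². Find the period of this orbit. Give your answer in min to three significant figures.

T ≈ 201 min

Semi-major axis a = (r_p + r_a)/2 = (7735.0 + 15000)/2 = 11368 km = 1.137×10⁷ m.
By Kepler's third law T = 2π√(a³/μ) = 2π × 1.920×10³ = 1.206×10⁴ s.
= 201.0 min.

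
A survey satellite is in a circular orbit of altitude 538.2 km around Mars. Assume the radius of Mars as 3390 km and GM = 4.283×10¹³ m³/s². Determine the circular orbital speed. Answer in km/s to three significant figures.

v ≈ 3.30 km/s

r = 3390 + 538.2 = 3928.2 km = 3.9282×10⁶ m.
For a circular orbit v = √(μ/r) = √(4.283×10¹³ / 3.928×10⁶) = √(1.090×10⁷) = 3302 m/s.
That is 3.302 km/s.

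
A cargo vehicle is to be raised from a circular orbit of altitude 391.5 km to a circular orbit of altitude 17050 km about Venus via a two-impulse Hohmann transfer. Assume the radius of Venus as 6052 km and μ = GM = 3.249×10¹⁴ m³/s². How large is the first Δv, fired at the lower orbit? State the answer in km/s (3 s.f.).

r₁ = 6052 + 391.5 = 6443.5 km = 6.4435×10⁶ m.
r₂ = 6052 + 17050 = 23102 km = 2.3102×10⁷ m.
Transfer ellipse a_t = (r₁ + r₂)/2 = 1.477×10⁷ m.
At r₁: circular v_c1 = √(μ/r₁) = 7101 m/s; transfer-periapsis v_p = √[μ(2/r₁ − 1/a_t)] = 8880 m/s.
Δv₁ = v_p − v_c1 = 1779 m/s.
= 1.779 km/s.

Δv ≈ 1.78 km/s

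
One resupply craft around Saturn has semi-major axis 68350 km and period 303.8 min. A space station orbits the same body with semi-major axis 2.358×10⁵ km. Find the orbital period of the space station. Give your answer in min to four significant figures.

Kepler's third law: T² ∝ a³, so T₂ = T₁ (a₂/a₁)^(3/2).
a₂/a₁ = 3.450, (a₂/a₁)^(3/2) = 6.408.
T₂ = 303.8 × 6.408 = 1947 min.

T₂ ≈ 1947 min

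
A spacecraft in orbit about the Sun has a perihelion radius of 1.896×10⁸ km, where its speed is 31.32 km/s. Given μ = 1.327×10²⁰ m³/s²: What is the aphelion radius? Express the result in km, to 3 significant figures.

aphelion radius ≈ 4.44×10⁸ km

r_p = 1.896×10¹¹ m.
Specific energy ε = v²/2 − μ/r = -2.094×10⁸ J/kg, so a = −μ/(2ε) = 3.168×10¹¹ m.
The apsides satisfy r_p + r_a = 2a, so the aphelion radius is 2a − r_p = 4.440×10¹¹ m = 4.4404×10⁸ km.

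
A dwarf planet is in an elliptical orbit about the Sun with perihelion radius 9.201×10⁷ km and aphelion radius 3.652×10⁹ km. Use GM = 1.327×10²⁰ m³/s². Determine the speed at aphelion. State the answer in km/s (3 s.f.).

v ≈ 1.34 km/s

Semi-major axis a = (r_p + r_a)/2 = 1.8720×10⁹ km = 1.872×10¹² m.
Vis-viva: v² = μ(2/r − 1/a) = 1.327×10²⁰ × (5.476×10⁻¹³ − 5.342×10⁻¹³) = 1.786×10⁶ m²/s².
v = 1336 m/s = 1.336 km/s.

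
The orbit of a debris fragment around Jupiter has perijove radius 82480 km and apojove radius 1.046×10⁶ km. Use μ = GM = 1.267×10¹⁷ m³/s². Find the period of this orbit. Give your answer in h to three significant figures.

Semi-major axis a = (r_p + r_a)/2 = (82480 + 1.0460×10⁶)/2 = 5.6424×10⁵ km = 5.642×10⁸ m.
By Kepler's third law T = 2π√(a³/μ) = 2π × 3.765×10⁴ = 2.366×10⁵ s.
= 65.72 h.

T ≈ 65.7 h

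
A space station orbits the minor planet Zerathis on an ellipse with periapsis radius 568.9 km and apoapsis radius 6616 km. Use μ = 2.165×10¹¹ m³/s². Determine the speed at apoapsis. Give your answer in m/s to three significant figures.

Semi-major axis a = (r_p + r_a)/2 = 3592.4 km = 3.592×10⁶ m.
Vis-viva: v² = μ(2/r − 1/a) = 2.165×10¹¹ × (3.023×10⁻⁷ − 2.784×10⁻⁷) = 5.182×10³ m²/s².
v = 71.99 m/s.

v ≈ 72.0 m/s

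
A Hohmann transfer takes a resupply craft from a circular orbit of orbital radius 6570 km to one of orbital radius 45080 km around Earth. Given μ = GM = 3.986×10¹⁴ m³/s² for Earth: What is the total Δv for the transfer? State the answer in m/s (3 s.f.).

r₁ = 6570 km = 6.570×10⁶ m.
r₂ = 45080 km = 4.508×10⁷ m.
Transfer ellipse a_t = (r₁ + r₂)/2 = 2.582×10⁷ m.
At r₁: circular v_c1 = √(μ/r₁) = 7789 m/s; transfer-perigee v_p = √[μ(2/r₁ − 1/a_t)] = 10290 m/s.
Δv₁ = v_p − v_c1 = 2502 m/s.
At r₂: circular v_c2 = √(μ/r₂) = 2974 m/s; transfer-apogee v_a = √[μ(2/r₂ − 1/a_t)] = 1500 m/s.
Δv₂ = v_c2 − v_a = 1474 m/s.
Total Δv = Δv₁ + Δv₂ = 3976 m/s.

Δv_total ≈ 3980 m/s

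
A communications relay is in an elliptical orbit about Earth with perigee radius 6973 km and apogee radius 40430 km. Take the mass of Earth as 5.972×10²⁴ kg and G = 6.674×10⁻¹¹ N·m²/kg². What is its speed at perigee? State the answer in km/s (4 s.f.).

v ≈ 9.874 km/s

μ = GM = 6.674×10⁻¹¹ × 5.972×10²⁴ = 3.986×10¹⁴ m³/s².
Semi-major axis a = (r_p + r_a)/2 = 23702 km = 2.370×10⁷ m.
Vis-viva: v² = μ(2/r − 1/a) = 3.986×10¹⁴ × (2.868×10⁻⁷ − 4.219×10⁻⁸) = 9.750×10⁷ m²/s².
v = 9874 m/s = 9.874 km/s.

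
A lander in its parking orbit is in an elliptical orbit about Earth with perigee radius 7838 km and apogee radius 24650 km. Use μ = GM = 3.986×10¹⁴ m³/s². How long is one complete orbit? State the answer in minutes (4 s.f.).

T ≈ 343.4 minutes

Semi-major axis a = (r_p + r_a)/2 = (7838.0 + 24650)/2 = 16244 km = 1.624×10⁷ m.
By Kepler's third law T = 2π√(a³/μ) = 2π × 3.279×10³ = 2.060×10⁴ s.
= 343.4 minutes.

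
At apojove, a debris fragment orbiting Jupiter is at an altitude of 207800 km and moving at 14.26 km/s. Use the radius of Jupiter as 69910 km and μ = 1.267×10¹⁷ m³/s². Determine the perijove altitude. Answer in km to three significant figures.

r_a = 69910 + 207800 = 2.7771×10⁵ km = 2.777×10⁸ m.
Specific energy ε = v²/2 − μ/r = -3.546×10⁸ J/kg, so a = −μ/(2ε) = 1.787×10⁸ m.
The apsides satisfy r_p + r_a = 2a, so the perijove radius is 2a − r_a = 7.964×10⁷ m = 79637 km.
Perijove altitude = 79637 − 69910 = 9726.8 km.

perijove altitude ≈ 9730 km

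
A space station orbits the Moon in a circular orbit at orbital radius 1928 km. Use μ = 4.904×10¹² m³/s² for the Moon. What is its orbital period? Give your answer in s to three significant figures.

T ≈ 7600 s

r = 1928 km = 1.928×10⁶ m.
Kepler's third law: T = 2π√(r³/μ) = 2π√((1.928×10⁶)³ / 4.904×10¹²).
r³/μ = 1.461×10⁶ s², so T = 2π × 1.209×10³ = 7.596×10³ s.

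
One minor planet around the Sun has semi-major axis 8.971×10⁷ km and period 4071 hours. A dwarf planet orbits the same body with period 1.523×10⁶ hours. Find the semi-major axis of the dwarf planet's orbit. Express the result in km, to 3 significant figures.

Kepler's third law: a³ ∝ T², so a₂ = a₁ (T₂/T₁)^(2/3).
T₂/T₁ = 374.1, (T₂/T₁)^(2/3) = 51.92.
a₂ = 8.971×10⁷ × 51.92 = 4.658×10⁹ km.

a₂ ≈ 4.66×10⁹ km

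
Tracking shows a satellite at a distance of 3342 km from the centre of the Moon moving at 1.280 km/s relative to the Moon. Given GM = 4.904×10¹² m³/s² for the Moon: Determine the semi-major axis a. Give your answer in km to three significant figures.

a ≈ 3780 km

r = 3.342×10⁶ m.
Vis-viva rearranged: 1/a = 2/r − v²/μ = 5.984×10⁻⁷ − 3.341×10⁻⁷ = 2.643×10⁻⁷ m⁻¹.
a = 3.783×10⁶ m = 3782.9 km.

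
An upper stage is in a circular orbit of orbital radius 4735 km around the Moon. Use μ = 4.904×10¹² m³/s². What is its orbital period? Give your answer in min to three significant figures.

T ≈ 487 min

r = 4735 km = 4.735×10⁶ m.
Kepler's third law: T = 2π√(r³/μ) = 2π√((4.735×10⁶)³ / 4.904×10¹²).
r³/μ = 2.165×10⁷ s², so T = 2π × 4.653×10³ = 2.923×10⁴ s.
Converting: 2.923×10⁴ s ÷ 60.00 = 487.2 min.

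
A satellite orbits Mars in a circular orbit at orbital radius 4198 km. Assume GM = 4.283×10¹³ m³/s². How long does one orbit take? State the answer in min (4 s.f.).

r = 4198 km = 4.198×10⁶ m.
Kepler's third law: T = 2π√(r³/μ) = 2π√((4.198×10⁶)³ / 4.283×10¹³).
r³/μ = 1.727×10⁶ s², so T = 2π × 1.314×10³ = 8.258×10³ s.
Converting: 8.258×10³ s ÷ 60.00 = 137.6 min.

T ≈ 137.6 min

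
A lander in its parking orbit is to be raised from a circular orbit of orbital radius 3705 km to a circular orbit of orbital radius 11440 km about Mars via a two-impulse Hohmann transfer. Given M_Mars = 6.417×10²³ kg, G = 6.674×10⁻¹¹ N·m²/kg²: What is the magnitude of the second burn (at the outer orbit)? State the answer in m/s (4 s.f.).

μ = GM = 6.674×10⁻¹¹ × 6.417×10²³ = 4.283×10¹³ m³/s².
r₁ = 3705 km = 3.705×10⁶ m.
r₂ = 11440 km = 1.144×10⁷ m.
Transfer ellipse a_t = (r₁ + r₂)/2 = 7.572×10⁶ m.
At r₁: circular v_c1 = √(μ/r₁) = 3400 m/s; transfer-periapsis v_p = √[μ(2/r₁ − 1/a_t)] = 4179 m/s.
At r₂: circular v_c2 = √(μ/r₂) = 1935 m/s; transfer-apoapsis v_a = √[μ(2/r₂ − 1/a_t)] = 1353 m/s.
Δv₂ = v_c2 − v_a = 581.5 m/s.

Δv ≈ 581.5 m/s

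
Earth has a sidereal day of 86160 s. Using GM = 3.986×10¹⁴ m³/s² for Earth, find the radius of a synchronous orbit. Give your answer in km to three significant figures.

r_sync ≈ 42200 km

A synchronous orbit has period T, so by Kepler's third law a = (μT²/4π²)^(1/3).
μT²/4π² = 3.986×10¹⁴ × (8.616×10⁴)² / 39.48 = 7.495×10²² m³.
a = 4.216×10⁷ m = 42163 km.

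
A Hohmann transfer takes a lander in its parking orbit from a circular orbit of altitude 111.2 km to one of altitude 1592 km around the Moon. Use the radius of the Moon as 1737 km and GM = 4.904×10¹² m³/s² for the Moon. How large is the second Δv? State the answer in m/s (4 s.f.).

Δv ≈ 188.2 m/s

r₁ = 1737 + 111.2 = 1848.2 km = 1.8482×10⁶ m.
r₂ = 1737 + 1592 = 3329.0 km = 3.3290×10⁶ m.
Transfer ellipse a_t = (r₁ + r₂)/2 = 2.589×10⁶ m.
At r₁: circular v_c1 = √(μ/r₁) = 1629 m/s; transfer-perilune v_p = √[μ(2/r₁ − 1/a_t)] = 1847 m/s.
At r₂: circular v_c2 = √(μ/r₂) = 1214 m/s; transfer-apolune v_a = √[μ(2/r₂ − 1/a_t)] = 1026 m/s.
Δv₂ = v_c2 − v_a = 188.2 m/s.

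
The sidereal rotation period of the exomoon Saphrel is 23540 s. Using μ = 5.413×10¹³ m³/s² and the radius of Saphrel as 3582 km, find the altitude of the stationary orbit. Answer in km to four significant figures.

h_sync ≈ 5543 km

A synchronous orbit has period T, so by Kepler's third law a = (μT²/4π²)^(1/3).
μT²/4π² = 5.413×10¹³ × (2.354×10⁴)² / 39.48 = 7.598×10²⁰ m³.
a = 9.125×10⁶ m = 9124.9 km.
Altitude h = a − R = 9124.9 − 3582 = 5542.9 km.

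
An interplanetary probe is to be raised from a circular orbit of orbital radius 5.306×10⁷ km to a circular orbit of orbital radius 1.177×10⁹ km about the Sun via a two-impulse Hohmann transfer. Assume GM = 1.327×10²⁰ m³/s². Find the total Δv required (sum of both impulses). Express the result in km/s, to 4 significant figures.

Δv_total ≈ 26.67 km/s

r₁ = 5.306×10⁷ km = 5.306×10¹⁰ m.
r₂ = 1.177×10⁹ km = 1.177×10¹² m.
Transfer ellipse a_t = (r₁ + r₂)/2 = 6.150×10¹¹ m.
At r₁: circular v_c1 = √(μ/r₁) = 50010 m/s; transfer-perihelion v_p = √[μ(2/r₁ − 1/a_t)] = 69180 m/s.
Δv₁ = v_p − v_c1 = 19170 m/s.
At r₂: circular v_c2 = √(μ/r₂) = 10620 m/s; transfer-aphelion v_a = √[μ(2/r₂ − 1/a_t)] = 3119 m/s.
Δv₂ = v_c2 − v_a = 7499 m/s.
Total Δv = Δv₁ + Δv₂ = 26670 m/s = 26.67 km/s.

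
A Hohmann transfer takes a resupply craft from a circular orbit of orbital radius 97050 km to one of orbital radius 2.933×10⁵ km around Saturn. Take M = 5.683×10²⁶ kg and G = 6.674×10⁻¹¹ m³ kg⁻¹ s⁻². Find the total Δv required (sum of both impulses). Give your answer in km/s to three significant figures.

Δv_total ≈ 7.82 km/s

μ = GM = 6.674×10⁻¹¹ × 5.683×10²⁶ = 3.793×10¹⁶ m³/s².
r₁ = 97050 km = 9.705×10⁷ m.
r₂ = 2.933×10⁵ km = 2.933×10⁸ m.
Transfer ellipse a_t = (r₁ + r₂)/2 = 1.952×10⁸ m.
At r₁: circular v_c1 = √(μ/r₁) = 19770 m/s; transfer-perikrone v_p = √[μ(2/r₁ − 1/a_t)] = 24230 m/s.
Δv₁ = v_p − v_c1 = 4465 m/s.
At r₂: circular v_c2 = √(μ/r₂) = 11370 m/s; transfer-apokrone v_a = √[μ(2/r₂ − 1/a_t)] = 8019 m/s.
Δv₂ = v_c2 − v_a = 3353 m/s.
Total Δv = Δv₁ + Δv₂ = 7818 m/s = 7.818 km/s.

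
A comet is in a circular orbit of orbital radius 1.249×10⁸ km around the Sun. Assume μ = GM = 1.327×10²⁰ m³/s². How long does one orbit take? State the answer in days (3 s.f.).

T ≈ 279 days

r = 1.249×10⁸ km = 1.249×10¹¹ m.
Kepler's third law: T = 2π√(r³/μ) = 2π√((1.249×10¹¹)³ / 1.327×10²⁰).
r³/μ = 1.468×10¹³ s², so T = 2π × 3.832×10⁶ = 2.408×10⁷ s.
Converting: 2.408×10⁷ s ÷ 86400 = 278.7 days.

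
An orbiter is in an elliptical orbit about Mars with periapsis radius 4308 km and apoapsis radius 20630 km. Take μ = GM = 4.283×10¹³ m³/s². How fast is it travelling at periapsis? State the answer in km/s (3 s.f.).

v ≈ 4.06 km/s

Semi-major axis a = (r_p + r_a)/2 = 12469 km = 1.247×10⁷ m.
Vis-viva: v² = μ(2/r − 1/a) = 4.283×10¹³ × (4.643×10⁻⁷ − 8.020×10⁻⁸) = 1.645×10⁷ m²/s².
v = 4056 m/s = 4.056 km/s.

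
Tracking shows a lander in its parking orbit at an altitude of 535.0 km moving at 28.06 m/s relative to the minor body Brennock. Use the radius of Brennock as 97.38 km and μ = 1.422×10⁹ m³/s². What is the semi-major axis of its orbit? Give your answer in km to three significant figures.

r = 97.38 + 535.0 = 632.38 km = 6.324×10⁵ m.
Specific orbital energy ε = v²/2 − μ/r = (28.06)²/2 − 1.422×10⁹/6.324×10⁵ = -1.855×10³ J/kg.
Since ε = −μ/(2a), a = −μ/(2ε) = 3.833×10⁵ m = 383.30 km.

a ≈ 383 km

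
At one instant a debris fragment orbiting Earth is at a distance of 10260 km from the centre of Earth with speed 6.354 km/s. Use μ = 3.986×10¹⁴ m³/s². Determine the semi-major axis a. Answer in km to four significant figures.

a ≈ 10680 km

r = 1.026×10⁷ m.
Specific orbital energy ε = v²/2 − μ/r = (6354)²/2 − 3.986×10¹⁴/1.026×10⁷ = -1.866×10⁷ J/kg.
Since ε = −μ/(2a), a = −μ/(2ε) = 1.068×10⁷ m = 10679 km.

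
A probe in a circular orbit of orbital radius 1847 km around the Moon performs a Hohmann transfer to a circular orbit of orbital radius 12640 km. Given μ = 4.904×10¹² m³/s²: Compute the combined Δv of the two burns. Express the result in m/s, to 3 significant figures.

r₁ = 1847 km = 1.847×10⁶ m.
r₂ = 12640 km = 1.264×10⁷ m.
Transfer ellipse a_t = (r₁ + r₂)/2 = 7.244×10⁶ m.
At r₁: circular v_c1 = √(μ/r₁) = 1629 m/s; transfer-perilune v_p = √[μ(2/r₁ − 1/a_t)] = 2152 m/s.
Δv₁ = v_p − v_c1 = 523.0 m/s.
At r₂: circular v_c2 = √(μ/r₂) = 622.9 m/s; transfer-apolune v_a = √[μ(2/r₂ − 1/a_t)] = 314.5 m/s.
Δv₂ = v_c2 − v_a = 308.3 m/s.
Total Δv = Δv₁ + Δv₂ = 831.4 m/s.

Δv_total ≈ 831 m/s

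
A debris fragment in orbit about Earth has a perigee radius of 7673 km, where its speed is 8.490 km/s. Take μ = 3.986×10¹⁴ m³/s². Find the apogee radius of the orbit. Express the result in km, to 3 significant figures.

apogee radius ≈ 17400 km

r_p = 7.673×10⁶ m.
Specific energy ε = v²/2 − μ/r = -1.591×10⁷ J/kg, so a = −μ/(2ε) = 1.253×10⁷ m.
The apsides satisfy r_p + r_a = 2a, so the apogee radius is 2a − r_p = 1.738×10⁷ m = 17383 km.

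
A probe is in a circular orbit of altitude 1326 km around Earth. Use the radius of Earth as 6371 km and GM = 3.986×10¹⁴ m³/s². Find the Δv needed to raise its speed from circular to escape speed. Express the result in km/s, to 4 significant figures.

r = 6371 + 1326 = 7697.0 km = 7.6970×10⁶ m.
Circular speed v_c = √(μ/r) = 7196 m/s.
Escape speed v_esc = √(2μ/r) = √2 × v_c = 10180 m/s.
Δv = v_esc − v_c = 2981 m/s = 2.981 km/s.

Δv ≈ 2.981 km/s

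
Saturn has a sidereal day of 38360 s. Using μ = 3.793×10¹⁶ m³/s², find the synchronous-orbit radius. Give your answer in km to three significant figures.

r_sync ≈ 1.12×10⁵ km

A synchronous orbit has period T, so by Kepler's third law a = (μT²/4π²)^(1/3).
μT²/4π² = 3.793×10¹⁶ × (3.836×10⁴)² / 39.48 = 1.414×10²⁴ m³.
a = 1.122×10⁸ m = 1.1223×10⁵ km.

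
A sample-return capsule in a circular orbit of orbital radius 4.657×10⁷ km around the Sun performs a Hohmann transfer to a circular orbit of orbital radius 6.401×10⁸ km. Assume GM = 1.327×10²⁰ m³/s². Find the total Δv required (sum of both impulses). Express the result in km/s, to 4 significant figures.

r₁ = 4.657×10⁷ km = 4.657×10¹⁰ m.
r₂ = 6.401×10⁸ km = 6.401×10¹¹ m.
Transfer ellipse a_t = (r₁ + r₂)/2 = 3.433×10¹¹ m.
At r₁: circular v_c1 = √(μ/r₁) = 53380 m/s; transfer-perihelion v_p = √[μ(2/r₁ − 1/a_t)] = 72890 m/s.
Δv₁ = v_p − v_c1 = 19510 m/s.
At r₂: circular v_c2 = √(μ/r₂) = 14400 m/s; transfer-aphelion v_a = √[μ(2/r₂ − 1/a_t)] = 5303 m/s.
Δv₂ = v_c2 − v_a = 9096 m/s.
Total Δv = Δv₁ + Δv₂ = 28600 m/s = 28.60 km/s.

Δv_total ≈ 28.60 km/s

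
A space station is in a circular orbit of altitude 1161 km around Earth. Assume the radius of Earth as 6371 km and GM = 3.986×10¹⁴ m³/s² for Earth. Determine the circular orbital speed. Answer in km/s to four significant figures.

r = 6371 + 1161 = 7532.0 km = 7.5320×10⁶ m.
For a circular orbit v = √(μ/r) = √(3.986×10¹⁴ / 7.532×10⁶) = √(5.292×10⁷) = 7275 m/s.
That is 7.275 km/s.

v ≈ 7.275 km/s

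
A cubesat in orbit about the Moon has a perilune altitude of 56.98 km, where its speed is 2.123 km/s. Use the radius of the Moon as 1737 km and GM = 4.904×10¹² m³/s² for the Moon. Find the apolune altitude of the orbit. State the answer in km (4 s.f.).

r_p = 1737 + 56.98 = 1794.0 km = 1.794×10⁶ m.
Specific energy ε = v²/2 − μ/r = -4.800×10⁵ J/kg, so a = −μ/(2ε) = 5.108×10⁶ m.
The apsides satisfy r_p + r_a = 2a, so the apolune radius is 2a − r_p = 8.422×10⁶ m = 8422.2 km.
Apolune altitude = 8422.2 − 1737 = 6685.2 km.

apolune altitude ≈ 6685 km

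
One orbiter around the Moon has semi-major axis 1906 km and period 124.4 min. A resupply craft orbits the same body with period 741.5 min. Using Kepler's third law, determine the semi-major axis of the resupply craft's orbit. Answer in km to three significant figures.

a₂ ≈ 6270 km

Kepler's third law: a³ ∝ T², so a₂ = a₁ (T₂/T₁)^(2/3).
T₂/T₁ = 5.961, (T₂/T₁)^(2/3) = 3.287.
a₂ = 1906 × 3.287 = 6266 km.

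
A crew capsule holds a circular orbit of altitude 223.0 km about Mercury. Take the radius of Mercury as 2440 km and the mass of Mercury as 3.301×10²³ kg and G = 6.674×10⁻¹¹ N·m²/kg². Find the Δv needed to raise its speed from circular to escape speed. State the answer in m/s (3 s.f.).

Δv ≈ 1190 m/s

μ = GM = 6.674×10⁻¹¹ × 3.301×10²³ = 2.203×10¹³ m³/s².
r = 2440 + 223.0 = 2663.0 km = 2.6630×10⁶ m.
Circular speed v_c = √(μ/r) = 2876 m/s.
Escape speed v_esc = √(2μ/r) = √2 × v_c = 4068 m/s.
Δv = v_esc − v_c = 1191 m/s.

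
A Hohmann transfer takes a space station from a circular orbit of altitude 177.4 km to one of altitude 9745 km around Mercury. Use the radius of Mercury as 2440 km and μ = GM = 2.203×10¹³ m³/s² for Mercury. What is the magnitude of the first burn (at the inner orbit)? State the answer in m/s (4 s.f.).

Δv ≈ 821.3 m/s

r₁ = 2440 + 177.4 = 2617.4 km = 2.6174×10⁶ m.
r₂ = 2440 + 9745 = 12185 km = 1.2185×10⁷ m.
Transfer ellipse a_t = (r₁ + r₂)/2 = 7.401×10⁶ m.
At r₁: circular v_c1 = √(μ/r₁) = 2901 m/s; transfer-periherm v_p = √[μ(2/r₁ − 1/a_t)] = 3722 m/s.
Δv₁ = v_p − v_c1 = 821.3 m/s.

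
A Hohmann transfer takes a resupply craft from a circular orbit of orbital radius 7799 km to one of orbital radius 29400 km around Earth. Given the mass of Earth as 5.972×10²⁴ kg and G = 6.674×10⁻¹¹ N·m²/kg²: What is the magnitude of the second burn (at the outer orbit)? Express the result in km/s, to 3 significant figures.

Δv ≈ 1.30 km/s

μ = GM = 6.674×10⁻¹¹ × 5.972×10²⁴ = 3.986×10¹⁴ m³/s².
r₁ = 7799 km = 7.799×10⁶ m.
r₂ = 29400 km = 2.940×10⁷ m.
Transfer ellipse a_t = (r₁ + r₂)/2 = 1.860×10⁷ m.
At r₁: circular v_c1 = √(μ/r₁) = 7149 m/s; transfer-perigee v_p = √[μ(2/r₁ − 1/a_t)] = 8988 m/s.
At r₂: circular v_c2 = √(μ/r₂) = 3682 m/s; transfer-apogee v_a = √[μ(2/r₂ − 1/a_t)] = 2384 m/s.
Δv₂ = v_c2 − v_a = 1298 m/s.
= 1.298 km/s.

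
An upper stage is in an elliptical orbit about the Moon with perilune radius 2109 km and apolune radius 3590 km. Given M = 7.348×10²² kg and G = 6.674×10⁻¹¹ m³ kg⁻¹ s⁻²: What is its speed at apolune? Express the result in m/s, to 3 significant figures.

v ≈ 1010 m/s

μ = GM = 6.674×10⁻¹¹ × 7.348×10²² = 4.904×10¹² m³/s².
Semi-major axis a = (r_p + r_a)/2 = 2849.5 km = 2.850×10⁶ m.
Vis-viva: v² = μ(2/r − 1/a) = 4.904×10¹² × (5.571×10⁻⁷ − 3.509×10⁻⁷) = 1.011×10⁶ m²/s².
v = 1006 m/s.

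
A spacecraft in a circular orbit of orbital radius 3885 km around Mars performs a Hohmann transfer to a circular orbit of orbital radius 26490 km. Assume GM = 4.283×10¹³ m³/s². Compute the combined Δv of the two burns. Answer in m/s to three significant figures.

Δv_total ≈ 1690 m/s

r₁ = 3885 km = 3.885×10⁶ m.
r₂ = 26490 km = 2.649×10⁷ m.
Transfer ellipse a_t = (r₁ + r₂)/2 = 1.519×10⁷ m.
At r₁: circular v_c1 = √(μ/r₁) = 3320 m/s; transfer-periapsis v_p = √[μ(2/r₁ − 1/a_t)] = 4385 m/s.
Δv₁ = v_p − v_c1 = 1065 m/s.
At r₂: circular v_c2 = √(μ/r₂) = 1272 m/s; transfer-apoapsis v_a = √[μ(2/r₂ − 1/a_t)] = 643.1 m/s.
Δv₂ = v_c2 − v_a = 628.4 m/s.
Total Δv = Δv₁ + Δv₂ = 1693 m/s.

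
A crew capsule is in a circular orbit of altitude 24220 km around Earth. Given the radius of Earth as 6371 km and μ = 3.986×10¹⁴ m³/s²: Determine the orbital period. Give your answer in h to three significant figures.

r = 6371 + 24220 = 30591 km = 3.0591×10⁷ m.
Kepler's third law: T = 2π√(r³/μ) = 2π√((3.059×10⁷)³ / 3.986×10¹⁴).
r³/μ = 7.182×10⁷ s², so T = 2π × 8.475×10³ = 5.325×10⁴ s.
Converting: 5.325×10⁴ s ÷ 3600 = 14.79 h.

T ≈ 14.8 h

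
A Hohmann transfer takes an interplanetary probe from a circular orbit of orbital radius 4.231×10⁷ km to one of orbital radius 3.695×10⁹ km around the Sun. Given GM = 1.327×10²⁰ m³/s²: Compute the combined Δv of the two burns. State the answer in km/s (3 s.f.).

Δv_total ≈ 27.8 km/s

r₁ = 4.231×10⁷ km = 4.231×10¹⁰ m.
r₂ = 3.695×10⁹ km = 3.695×10¹² m.
Transfer ellipse a_t = (r₁ + r₂)/2 = 1.869×10¹² m.
At r₁: circular v_c1 = √(μ/r₁) = 56000 m/s; transfer-perihelion v_p = √[μ(2/r₁ − 1/a_t)] = 78750 m/s.
Δv₁ = v_p − v_c1 = 22750 m/s.
At r₂: circular v_c2 = √(μ/r₂) = 5993 m/s; transfer-aphelion v_a = √[μ(2/r₂ − 1/a_t)] = 901.7 m/s.
Δv₂ = v_c2 − v_a = 5091 m/s.
Total Δv = Δv₁ + Δv₂ = 27840 m/s = 27.84 km/s.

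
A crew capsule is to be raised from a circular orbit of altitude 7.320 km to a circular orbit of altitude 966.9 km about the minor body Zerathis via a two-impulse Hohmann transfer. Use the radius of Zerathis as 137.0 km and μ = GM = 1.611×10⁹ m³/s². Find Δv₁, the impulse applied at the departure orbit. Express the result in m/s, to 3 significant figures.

Δv ≈ 34.9 m/s

r₁ = 137.0 + 7.320 = 144.32 km = 1.4432×10⁵ m.
r₂ = 137.0 + 966.9 = 1103.9 km = 1.1039×10⁶ m.
Transfer ellipse a_t = (r₁ + r₂)/2 = 6.241×10⁵ m.
At r₁: circular v_c1 = √(μ/r₁) = 105.7 m/s; transfer-periapsis v_p = √[μ(2/r₁ − 1/a_t)] = 140.5 m/s.
Δv₁ = v_p − v_c1 = 34.86 m/s.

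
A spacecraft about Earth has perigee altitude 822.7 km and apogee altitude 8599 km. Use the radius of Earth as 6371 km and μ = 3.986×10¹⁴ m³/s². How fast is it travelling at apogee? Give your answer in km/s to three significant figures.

r_p = 6371 + 822.7 = 7193.7 km = 7.1937×10⁶ m.
r_a = 6371 + 8599 = 14970 km = 1.4970×10⁷ m.
Semi-major axis a = (r_p + r_a)/2 = 11082 km = 1.108×10⁷ m.
Vis-viva: v² = μ(2/r − 1/a) = 3.986×10¹⁴ × (1.336×10⁻⁷ − 9.024×10⁻⁸) = 1.728×10⁷ m²/s².
v = 4157 m/s = 4.157 km/s.

v ≈ 4.16 km/s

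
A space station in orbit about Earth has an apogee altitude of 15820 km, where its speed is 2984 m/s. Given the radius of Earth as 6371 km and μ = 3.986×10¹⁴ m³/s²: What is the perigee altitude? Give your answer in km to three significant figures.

r_a = 6371 + 15820 = 22191 km = 2.219×10⁷ m.
Specific energy ε = v²/2 − μ/r = -1.351×10⁷ J/kg, so a = −μ/(2ε) = 1.475×10⁷ m.
The apsides satisfy r_p + r_a = 2a, so the perigee radius is 2a − r_a = 7.313×10⁶ m = 7312.8 km.
Perigee altitude = 7312.8 − 6371 = 941.83 km.

perigee altitude ≈ 942 km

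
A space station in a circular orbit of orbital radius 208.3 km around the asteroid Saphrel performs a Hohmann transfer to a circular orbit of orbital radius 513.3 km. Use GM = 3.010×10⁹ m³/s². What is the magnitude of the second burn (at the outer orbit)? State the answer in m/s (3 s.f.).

Δv ≈ 18.4 m/s

r₁ = 208.3 km = 2.083×10⁵ m.
r₂ = 513.3 km = 5.133×10⁵ m.
Transfer ellipse a_t = (r₁ + r₂)/2 = 3.608×10⁵ m.
At r₁: circular v_c1 = √(μ/r₁) = 120.2 m/s; transfer-periapsis v_p = √[μ(2/r₁ − 1/a_t)] = 143.4 m/s.
At r₂: circular v_c2 = √(μ/r₂) = 76.58 m/s; transfer-apoapsis v_a = √[μ(2/r₂ − 1/a_t)] = 58.18 m/s.
Δv₂ = v_c2 − v_a = 18.39 m/s.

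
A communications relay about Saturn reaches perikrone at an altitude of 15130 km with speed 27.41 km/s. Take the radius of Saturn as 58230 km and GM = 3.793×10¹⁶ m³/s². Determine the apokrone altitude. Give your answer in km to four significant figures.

r_p = 58230 + 15130 = 73360 km = 7.336×10⁷ m.
Specific energy ε = v²/2 − μ/r = -1.414×10⁸ J/kg, so a = −μ/(2ε) = 1.341×10⁸ m.
The apsides satisfy r_p + r_a = 2a, so the apokrone radius is 2a − r_p = 1.949×10⁸ m = 1.9491×10⁵ km.
Apokrone altitude = 1.9491×10⁵ − 58230 = 1.3668×10⁵ km.

apokrone altitude ≈ 1.367×10⁵ km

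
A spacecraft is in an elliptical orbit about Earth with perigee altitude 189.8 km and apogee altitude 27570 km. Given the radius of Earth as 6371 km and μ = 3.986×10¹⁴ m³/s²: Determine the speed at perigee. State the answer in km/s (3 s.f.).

v ≈ 10.1 km/s

r_p = 6371 + 189.8 = 6560.8 km = 6.5608×10⁶ m.
r_a = 6371 + 27570 = 33941 km = 3.3941×10⁷ m.
Semi-major axis a = (r_p + r_a)/2 = 20251 km = 2.025×10⁷ m.
Vis-viva: v² = μ(2/r − 1/a) = 3.986×10¹⁴ × (3.048×10⁻⁷ − 4.938×10⁻⁸) = 1.018×10⁸ m²/s².
v = 10090 m/s = 10.09 km/s.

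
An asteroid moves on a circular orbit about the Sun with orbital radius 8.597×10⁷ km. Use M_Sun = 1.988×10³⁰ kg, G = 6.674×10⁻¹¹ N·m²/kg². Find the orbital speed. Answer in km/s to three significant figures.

v ≈ 39.3 km/s

μ = GM = 6.674×10⁻¹¹ × 1.988×10³⁰ = 1.327×10²⁰ m³/s².
r = 8.597×10⁷ km = 8.597×10¹⁰ m.
For a circular orbit v = √(μ/r) = √(1.327×10²⁰ / 8.597×10¹⁰) = √(1.543×10⁹) = 39290 m/s.
That is 39.29 km/s.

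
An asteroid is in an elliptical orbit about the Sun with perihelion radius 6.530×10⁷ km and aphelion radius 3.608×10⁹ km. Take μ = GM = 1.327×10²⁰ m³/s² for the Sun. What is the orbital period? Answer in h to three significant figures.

T ≈ 377000 h

Semi-major axis a = (r_p + r_a)/2 = (6.5300×10⁷ + 3.6080×10⁹)/2 = 1.8366×10⁹ km = 1.837×10¹² m.
By Kepler's third law T = 2π√(a³/μ) = 2π × 2.161×10⁸ = 1.358×10⁹ s.
= 3.771×10⁵ h.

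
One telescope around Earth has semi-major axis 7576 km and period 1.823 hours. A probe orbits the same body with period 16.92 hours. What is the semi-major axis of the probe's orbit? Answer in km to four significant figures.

a₂ ≈ 33460 km

Kepler's third law: a³ ∝ T², so a₂ = a₁ (T₂/T₁)^(2/3).
T₂/T₁ = 9.281, (T₂/T₁)^(2/3) = 4.416.
a₂ = 7576 × 4.416 = 33460 km.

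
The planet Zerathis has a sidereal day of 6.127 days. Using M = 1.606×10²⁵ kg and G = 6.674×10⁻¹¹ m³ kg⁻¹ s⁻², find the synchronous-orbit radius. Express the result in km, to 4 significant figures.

μ = GM = 6.674×10⁻¹¹ × 1.606×10²⁵ = 1.072×10¹⁵ m³/s².
T = 6.127 days = 5.294×10⁵ s.
A synchronous orbit has period T, so by Kepler's third law a = (μT²/4π²)^(1/3).
μT²/4π² = 1.072×10¹⁵ × (5.294×10⁵)² / 39.48 = 7.608×10²⁴ m³.
a = 1.967×10⁸ m = 1.9668×10⁵ km.

r_sync ≈ 1.967×10⁵ km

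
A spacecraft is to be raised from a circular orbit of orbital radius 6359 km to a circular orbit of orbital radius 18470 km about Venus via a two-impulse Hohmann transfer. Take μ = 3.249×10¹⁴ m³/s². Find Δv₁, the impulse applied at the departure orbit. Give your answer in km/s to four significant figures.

Δv ≈ 1.571 km/s

r₁ = 6359 km = 6.359×10⁶ m.
r₂ = 18470 km = 1.847×10⁷ m.
Transfer ellipse a_t = (r₁ + r₂)/2 = 1.241×10⁷ m.
At r₁: circular v_c1 = √(μ/r₁) = 7148 m/s; transfer-periapsis v_p = √[μ(2/r₁ − 1/a_t)] = 8719 m/s.
Δv₁ = v_p − v_c1 = 1571 m/s.
= 1.571 km/s.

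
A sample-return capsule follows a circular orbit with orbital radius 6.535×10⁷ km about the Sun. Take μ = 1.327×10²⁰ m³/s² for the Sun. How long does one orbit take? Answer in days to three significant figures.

T ≈ 105 days

r = 6.535×10⁷ km = 6.535×10¹⁰ m.
Kepler's third law: T = 2π√(r³/μ) = 2π√((6.535×10¹⁰)³ / 1.327×10²⁰).
r³/μ = 2.103×10¹² s², so T = 2π × 1.450×10⁶ = 9.112×10⁶ s.
Converting: 9.112×10⁶ s ÷ 86400 = 105.5 days.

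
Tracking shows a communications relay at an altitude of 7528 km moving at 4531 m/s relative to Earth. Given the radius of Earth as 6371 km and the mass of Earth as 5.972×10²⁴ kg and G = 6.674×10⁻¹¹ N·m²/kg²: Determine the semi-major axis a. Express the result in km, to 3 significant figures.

a ≈ 10800 km

μ = GM = 6.674×10⁻¹¹ × 5.972×10²⁴ = 3.986×10¹⁴ m³/s².
r = 6371 + 7528 = 13899 km = 1.390×10⁷ m.
Specific orbital energy ε = v²/2 − μ/r = (4531)²/2 − 3.986×10¹⁴/1.390×10⁷ = -1.841×10⁷ J/kg.
Since ε = −μ/(2a), a = −μ/(2ε) = 1.082×10⁷ m = 10824 km.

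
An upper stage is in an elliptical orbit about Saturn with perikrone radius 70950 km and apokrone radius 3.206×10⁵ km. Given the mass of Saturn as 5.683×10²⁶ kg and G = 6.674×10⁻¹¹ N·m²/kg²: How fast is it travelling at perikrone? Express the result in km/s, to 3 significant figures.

μ = GM = 6.674×10⁻¹¹ × 5.683×10²⁶ = 3.793×10¹⁶ m³/s².
Semi-major axis a = (r_p + r_a)/2 = 1.9578×10⁵ km = 1.958×10⁸ m.
Vis-viva: v² = μ(2/r − 1/a) = 3.793×10¹⁶ × (2.819×10⁻⁸ − 5.108×10⁻⁹) = 8.754×10⁸ m²/s².
v = 29590 m/s = 29.59 km/s.

v ≈ 29.6 km/s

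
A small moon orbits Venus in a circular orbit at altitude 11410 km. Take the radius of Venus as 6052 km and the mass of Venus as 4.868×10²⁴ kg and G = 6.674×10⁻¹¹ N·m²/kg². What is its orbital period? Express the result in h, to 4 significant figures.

T ≈ 7.066 h

μ = GM = 6.674×10⁻¹¹ × 4.868×10²⁴ = 3.249×10¹⁴ m³/s².
r = 6052 + 11410 = 17462 km = 1.7462×10⁷ m.
Kepler's third law: T = 2π√(r³/μ) = 2π√((1.746×10⁷)³ / 3.249×10¹⁴).
r³/μ = 1.639×10⁷ s², so T = 2π × 4.048×10³ = 2.544×10⁴ s.
Converting: 2.544×10⁴ s ÷ 3600 = 7.066 h.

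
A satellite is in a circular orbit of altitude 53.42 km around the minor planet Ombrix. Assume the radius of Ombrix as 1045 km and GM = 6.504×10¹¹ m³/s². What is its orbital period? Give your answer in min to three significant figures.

r = 1045 + 53.42 = 1098.4 km = 1.0984×10⁶ m.
Kepler's third law: T = 2π√(r³/μ) = 2π√((1.098×10⁶)³ / 6.504×10¹¹).
r³/μ = 2.038×10⁶ s², so T = 2π × 1.427×10³ = 8.969×10³ s.
Converting: 8.969×10³ s ÷ 60.00 = 149.5 min.

T ≈ 149 min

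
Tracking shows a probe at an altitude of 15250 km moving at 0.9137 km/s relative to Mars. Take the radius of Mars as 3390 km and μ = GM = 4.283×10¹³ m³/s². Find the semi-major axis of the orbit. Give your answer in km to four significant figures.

a ≈ 11390 km

r = 3390 + 15250 = 18640 km = 1.864×10⁷ m.
Specific orbital energy ε = v²/2 − μ/r = (913.7)²/2 − 4.283×10¹³/1.864×10⁷ = -1.880×10⁶ J/kg.
Since ε = −μ/(2a), a = −μ/(2ε) = 1.139×10⁷ m = 11389 km.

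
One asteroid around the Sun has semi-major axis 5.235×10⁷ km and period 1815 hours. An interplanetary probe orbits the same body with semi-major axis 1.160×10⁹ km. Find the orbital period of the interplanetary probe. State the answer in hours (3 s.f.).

Kepler's third law: T² ∝ a³, so T₂ = T₁ (a₂/a₁)^(3/2).
a₂/a₁ = 22.16, (a₂/a₁)^(3/2) = 104.3.
T₂ = 1815 × 104.3 = 1.893×10⁵ hours.

T₂ ≈ 1.89×10⁵ hours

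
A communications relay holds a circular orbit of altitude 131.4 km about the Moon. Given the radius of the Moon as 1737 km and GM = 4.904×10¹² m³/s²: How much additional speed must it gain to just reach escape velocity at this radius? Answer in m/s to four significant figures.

r = 1737 + 131.4 = 1868.4 km = 1.8684×10⁶ m.
Circular speed v_c = √(μ/r) = 1620 m/s.
Escape speed v_esc = √(2μ/r) = √2 × v_c = 2291 m/s.
Δv = v_esc − v_c = 671.1 m/s.

Δv ≈ 671.1 m/s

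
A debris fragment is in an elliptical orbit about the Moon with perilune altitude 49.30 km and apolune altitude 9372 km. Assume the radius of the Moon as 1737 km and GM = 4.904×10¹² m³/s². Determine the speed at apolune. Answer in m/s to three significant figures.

r_p = 1737 + 49.30 = 1786.3 km = 1.7863×10⁶ m.
r_a = 1737 + 9372 = 11109 km = 1.1109×10⁷ m.
Semi-major axis a = (r_p + r_a)/2 = 6447.6 km = 6.448×10⁶ m.
Vis-viva: v² = μ(2/r − 1/a) = 4.904×10¹² × (1.800×10⁻⁷ − 1.551×10⁻⁷) = 1.223×10⁵ m²/s².
v = 349.7 m/s.

v ≈ 350 m/s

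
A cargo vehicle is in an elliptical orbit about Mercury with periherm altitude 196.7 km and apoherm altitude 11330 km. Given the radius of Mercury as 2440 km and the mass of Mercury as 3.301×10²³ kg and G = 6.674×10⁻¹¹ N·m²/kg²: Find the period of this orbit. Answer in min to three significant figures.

μ = GM = 6.674×10⁻¹¹ × 3.301×10²³ = 2.203×10¹³ m³/s².
r_p = 2440 + 196.7 = 2636.7 km = 2.6367×10⁶ m.
r_a = 2440 + 11330 = 13770 km = 1.3770×10⁷ m.
Semi-major axis a = (r_p + r_a)/2 = (2636.7 + 13770)/2 = 8203.4 km = 8.203×10⁶ m.
By Kepler's third law T = 2π√(a³/μ) = 2π × 5.006×10³ = 3.145×10⁴ s.
= 524.2 min.

T ≈ 524 min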